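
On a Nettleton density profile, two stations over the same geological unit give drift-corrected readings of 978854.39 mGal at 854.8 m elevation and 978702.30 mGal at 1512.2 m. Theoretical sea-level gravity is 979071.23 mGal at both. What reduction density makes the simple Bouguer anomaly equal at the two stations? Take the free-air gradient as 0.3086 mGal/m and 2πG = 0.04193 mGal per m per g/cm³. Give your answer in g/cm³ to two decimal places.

1.84

Δg_obs = 978702.30 − 978854.39 = -152.09 mGal over Δh = 1512.2 − 854.8 = 657.4 m
Equal Bouguer anomalies ⇒ Δg_obs + (0.3086 − 0.04193ρ)·Δh = 0
0.3086 − 0.04193ρ = −Δg_obs/Δh = 0.23135
ρ = (0.3086 − 0.23135) / 0.04193 = 1.84 g/cm³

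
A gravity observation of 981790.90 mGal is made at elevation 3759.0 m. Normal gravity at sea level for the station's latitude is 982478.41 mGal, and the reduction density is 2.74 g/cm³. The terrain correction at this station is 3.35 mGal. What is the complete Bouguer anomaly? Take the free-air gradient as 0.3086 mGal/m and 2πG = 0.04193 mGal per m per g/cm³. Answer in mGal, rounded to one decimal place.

44.0

Free-air correction = 0.3086 × 3759.0 = 1160.03 mGal
Free-air anomaly = 981790.90 − 982478.41 + (1160.03) = 472.52 mGal
Bouguer slab correction = 0.04193 × 2.74 × 3759.0 = 431.86 mGal
Simple Bouguer anomaly = 472.52 − (431.86) = 40.66 mGal
Complete Bouguer anomaly = 40.66 + 3.35 = 44.01 mGal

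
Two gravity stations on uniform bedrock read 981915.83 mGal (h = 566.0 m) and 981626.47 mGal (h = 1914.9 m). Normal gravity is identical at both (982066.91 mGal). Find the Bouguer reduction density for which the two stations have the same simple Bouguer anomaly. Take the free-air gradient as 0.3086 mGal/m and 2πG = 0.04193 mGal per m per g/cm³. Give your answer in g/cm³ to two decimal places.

2.24

Δg_obs = 981626.47 − 981915.83 = -289.36 mGal over Δh = 1914.9 − 566.0 = 1348.9 m
Equal Bouguer anomalies ⇒ Δg_obs + (0.3086 − 0.04193ρ)·Δh = 0
0.3086 − 0.04193ρ = −Δg_obs/Δh = 0.21452
ρ = (0.3086 − 0.21452) / 0.04193 = 2.24 g/cm³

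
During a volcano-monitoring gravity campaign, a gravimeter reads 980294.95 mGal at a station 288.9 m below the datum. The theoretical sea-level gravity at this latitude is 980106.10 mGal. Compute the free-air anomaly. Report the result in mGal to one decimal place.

Free-air correction = 0.3086 × -288.9 = -89.15 mGal
Free-air anomaly = 980294.95 − 980106.10 + (-89.15) = 99.70 mGal

99.7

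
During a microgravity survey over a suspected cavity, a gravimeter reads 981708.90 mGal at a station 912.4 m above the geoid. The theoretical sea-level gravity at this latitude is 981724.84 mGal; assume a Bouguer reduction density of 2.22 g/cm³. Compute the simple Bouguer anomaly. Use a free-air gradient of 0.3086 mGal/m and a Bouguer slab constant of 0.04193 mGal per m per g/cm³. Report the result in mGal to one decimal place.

Free-air correction = 0.3086 × 912.4 = 281.57 mGal
Free-air anomaly = 981708.90 − 981724.84 + (281.57) = 265.63 mGal
Bouguer slab correction = 0.04193 × 2.22 × 912.4 = 84.93 mGal
Simple Bouguer anomaly = 265.63 − (84.93) = 180.70 mGal

180.7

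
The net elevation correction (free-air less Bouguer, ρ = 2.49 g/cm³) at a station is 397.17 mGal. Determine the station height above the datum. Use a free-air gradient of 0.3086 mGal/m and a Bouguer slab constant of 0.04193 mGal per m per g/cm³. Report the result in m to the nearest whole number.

1945

Combined gradient = 0.3086 − 0.04193 × 2.49 = 0.2041943 mGal/m
h = 397.17 / 0.2041943 = 1945.06 m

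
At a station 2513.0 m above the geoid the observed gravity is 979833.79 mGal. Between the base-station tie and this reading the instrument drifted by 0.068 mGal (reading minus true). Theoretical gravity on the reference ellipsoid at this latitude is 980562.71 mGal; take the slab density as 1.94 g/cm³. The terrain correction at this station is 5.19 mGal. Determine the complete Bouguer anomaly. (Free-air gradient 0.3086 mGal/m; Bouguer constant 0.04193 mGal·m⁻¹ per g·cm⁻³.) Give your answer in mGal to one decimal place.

-152.7

Drift-corrected reading = 979833.79 − (0.068) = 979833.722 mGal
Free-air correction = 0.3086 × 2513.0 = 775.51 mGal
Free-air anomaly = 979833.722 − 980562.71 + (775.51) = 46.522 mGal
Bouguer slab correction = 0.04193 × 1.94 × 2513.0 = 204.42 mGal
Simple Bouguer anomaly = 46.522 − (204.42) = -157.898 mGal
Complete Bouguer anomaly = -157.898 + 5.19 = -152.708 mGal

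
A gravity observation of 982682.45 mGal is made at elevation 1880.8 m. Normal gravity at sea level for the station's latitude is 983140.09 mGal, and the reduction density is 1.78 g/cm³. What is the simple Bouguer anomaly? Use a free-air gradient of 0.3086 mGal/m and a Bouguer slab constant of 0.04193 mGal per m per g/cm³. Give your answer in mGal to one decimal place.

Free-air correction = 0.3086 × 1880.8 = 580.41 mGal
Free-air anomaly = 982682.45 − 983140.09 + (580.41) = 122.77 mGal
Bouguer slab correction = 0.04193 × 1.78 × 1880.8 = 140.37 mGal
Simple Bouguer anomaly = 122.77 − (140.37) = -17.60 mGal

-17.6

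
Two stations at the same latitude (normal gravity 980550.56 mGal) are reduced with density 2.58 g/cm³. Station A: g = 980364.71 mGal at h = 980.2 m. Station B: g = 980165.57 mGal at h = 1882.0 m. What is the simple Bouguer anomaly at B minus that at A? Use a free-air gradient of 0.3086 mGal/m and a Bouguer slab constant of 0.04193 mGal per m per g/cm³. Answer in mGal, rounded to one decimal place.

Δg_SB(A) = 980364.71 − 980550.56 + 0.3086×980.2 − 0.04193×2.58×980.2 = 10.60 mGal
Δg_SB(B) = 980165.57 − 980550.56 + 0.3086×1882.0 − 0.04193×2.58×1882.0 = -7.80 mGal
Difference = -7.80 − (10.60) = -18.40 mGal

-18.4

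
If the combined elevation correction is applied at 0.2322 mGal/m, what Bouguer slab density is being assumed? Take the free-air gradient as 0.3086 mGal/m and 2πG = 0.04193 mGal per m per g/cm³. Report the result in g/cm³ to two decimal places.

0.2322 = 0.3086 − 0.04193 × ρ
ρ = (0.3086 − 0.2322) / 0.04193 = 1.82 g/cm³

1.82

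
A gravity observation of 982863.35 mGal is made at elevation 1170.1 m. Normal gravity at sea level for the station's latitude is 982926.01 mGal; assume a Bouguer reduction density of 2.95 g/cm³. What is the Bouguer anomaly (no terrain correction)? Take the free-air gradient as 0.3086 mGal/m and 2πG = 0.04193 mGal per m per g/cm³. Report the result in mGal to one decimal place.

Free-air correction = 0.3086 × 1170.1 = 361.09 mGal
Free-air anomaly = 982863.35 − 982926.01 + (361.09) = 298.43 mGal
Bouguer slab correction = 0.04193 × 2.95 × 1170.1 = 144.73 mGal
Simple Bouguer anomaly = 298.43 − (144.73) = 153.70 mGal

153.7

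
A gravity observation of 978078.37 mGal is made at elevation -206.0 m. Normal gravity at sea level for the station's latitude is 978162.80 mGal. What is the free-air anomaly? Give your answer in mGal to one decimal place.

-148.0

Free-air correction = 0.3086 × -206.0 = -63.57 mGal
Free-air anomaly = 978078.37 − 978162.80 + (-63.57) = -148.00 mGal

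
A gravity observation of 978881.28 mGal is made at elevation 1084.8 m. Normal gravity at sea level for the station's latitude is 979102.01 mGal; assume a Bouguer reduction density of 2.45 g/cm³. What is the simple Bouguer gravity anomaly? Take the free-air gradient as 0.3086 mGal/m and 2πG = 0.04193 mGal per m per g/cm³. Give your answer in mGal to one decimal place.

2.6

Free-air correction = 0.3086 × 1084.8 = 334.77 mGal
Free-air anomaly = 978881.28 − 979102.01 + (334.77) = 114.04 mGal
Bouguer slab correction = 0.04193 × 2.45 × 1084.8 = 111.44 mGal
Simple Bouguer anomaly = 114.04 − (111.44) = 2.60 mGal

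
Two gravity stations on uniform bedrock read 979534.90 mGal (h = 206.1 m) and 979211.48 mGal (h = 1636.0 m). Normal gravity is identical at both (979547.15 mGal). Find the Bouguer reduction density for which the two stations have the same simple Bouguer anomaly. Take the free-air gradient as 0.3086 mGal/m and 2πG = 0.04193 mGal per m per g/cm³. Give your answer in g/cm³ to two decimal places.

1.97

Δg_obs = 979211.48 − 979534.90 = -323.42 mGal over Δh = 1636.0 − 206.1 = 1429.9 m
Equal Bouguer anomalies ⇒ Δg_obs + (0.3086 − 0.04193ρ)·Δh = 0
0.3086 − 0.04193ρ = −Δg_obs/Δh = 0.22618
ρ = (0.3086 − 0.22618) / 0.04193 = 1.97 g/cm³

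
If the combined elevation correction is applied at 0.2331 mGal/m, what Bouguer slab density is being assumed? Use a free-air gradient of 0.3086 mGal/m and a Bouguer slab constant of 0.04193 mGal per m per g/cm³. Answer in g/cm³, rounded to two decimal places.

0.2331 = 0.3086 − 0.04193 × ρ
ρ = (0.3086 − 0.2331) / 0.04193 = 1.80 g/cm³

1.80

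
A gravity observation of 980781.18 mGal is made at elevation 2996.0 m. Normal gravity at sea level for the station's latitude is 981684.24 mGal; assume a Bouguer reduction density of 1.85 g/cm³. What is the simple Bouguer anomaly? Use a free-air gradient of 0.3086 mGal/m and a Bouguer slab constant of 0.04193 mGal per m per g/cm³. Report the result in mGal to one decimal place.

Free-air correction = 0.3086 × 2996.0 = 924.57 mGal
Free-air anomaly = 980781.18 − 981684.24 + (924.57) = 21.51 mGal
Bouguer slab correction = 0.04193 × 1.85 × 2996.0 = 232.40 mGal
Simple Bouguer anomaly = 21.51 − (232.40) = -210.89 mGal

-210.9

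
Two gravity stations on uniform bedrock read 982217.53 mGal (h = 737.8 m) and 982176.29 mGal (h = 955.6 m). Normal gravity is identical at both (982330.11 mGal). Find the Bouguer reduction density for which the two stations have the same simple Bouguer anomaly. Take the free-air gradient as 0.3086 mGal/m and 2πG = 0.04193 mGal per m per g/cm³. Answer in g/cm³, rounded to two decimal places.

2.84

Δg_obs = 982176.29 − 982217.53 = -41.24 mGal over Δh = 955.6 − 737.8 = 217.8 m
Equal Bouguer anomalies ⇒ Δg_obs + (0.3086 − 0.04193ρ)·Δh = 0
0.3086 − 0.04193ρ = −Δg_obs/Δh = 0.18935
ρ = (0.3086 − 0.18935) / 0.04193 = 2.84 g/cm³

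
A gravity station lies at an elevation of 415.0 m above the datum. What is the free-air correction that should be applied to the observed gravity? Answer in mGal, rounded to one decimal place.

128.1

Free-air correction = 0.3086 × 415.0 = 128.1 mGal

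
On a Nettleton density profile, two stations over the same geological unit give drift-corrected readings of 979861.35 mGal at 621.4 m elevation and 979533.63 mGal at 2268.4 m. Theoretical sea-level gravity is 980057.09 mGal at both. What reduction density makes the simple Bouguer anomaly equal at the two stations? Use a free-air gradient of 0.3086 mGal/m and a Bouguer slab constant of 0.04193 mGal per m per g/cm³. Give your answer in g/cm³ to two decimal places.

Δg_obs = 979533.63 − 979861.35 = -327.72 mGal over Δh = 2268.4 − 621.4 = 1647.0 m
Equal Bouguer anomalies ⇒ Δg_obs + (0.3086 − 0.04193ρ)·Δh = 0
0.3086 − 0.04193ρ = −Δg_obs/Δh = 0.19898
ρ = (0.3086 − 0.19898) / 0.04193 = 2.61 g/cm³

2.61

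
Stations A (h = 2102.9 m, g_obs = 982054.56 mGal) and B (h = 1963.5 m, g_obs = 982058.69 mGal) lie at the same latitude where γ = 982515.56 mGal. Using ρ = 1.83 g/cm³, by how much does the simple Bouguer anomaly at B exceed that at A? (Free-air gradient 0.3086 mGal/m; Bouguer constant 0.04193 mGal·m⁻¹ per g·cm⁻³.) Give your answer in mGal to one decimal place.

-28.2

Δg_SB(A) = 982054.56 − 982515.56 + 0.3086×2102.9 − 0.04193×1.83×2102.9 = 26.60 mGal
Δg_SB(B) = 982058.69 − 982515.56 + 0.3086×1963.5 − 0.04193×1.83×1963.5 = -1.60 mGal
Difference = -1.60 − (26.60) = -28.20 mGal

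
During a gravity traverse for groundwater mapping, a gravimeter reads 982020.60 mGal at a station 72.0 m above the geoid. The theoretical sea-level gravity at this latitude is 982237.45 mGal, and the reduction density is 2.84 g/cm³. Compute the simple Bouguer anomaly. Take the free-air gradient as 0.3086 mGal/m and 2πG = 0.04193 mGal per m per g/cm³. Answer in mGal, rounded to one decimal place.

-203.2

Free-air correction = 0.3086 × 72.0 = 22.22 mGal
Free-air anomaly = 982020.60 − 982237.45 + (22.22) = -194.63 mGal
Bouguer slab correction = 0.04193 × 2.84 × 72.0 = 8.57 mGal
Simple Bouguer anomaly = -194.63 − (8.57) = -203.20 mGal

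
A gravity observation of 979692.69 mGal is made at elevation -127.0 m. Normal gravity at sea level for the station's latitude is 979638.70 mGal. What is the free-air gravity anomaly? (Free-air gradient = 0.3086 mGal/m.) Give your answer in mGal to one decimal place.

14.8

Free-air correction = 0.3086 × -127.0 = -39.19 mGal
Free-air anomaly = 979692.69 − 979638.70 + (-39.19) = 14.80 mGal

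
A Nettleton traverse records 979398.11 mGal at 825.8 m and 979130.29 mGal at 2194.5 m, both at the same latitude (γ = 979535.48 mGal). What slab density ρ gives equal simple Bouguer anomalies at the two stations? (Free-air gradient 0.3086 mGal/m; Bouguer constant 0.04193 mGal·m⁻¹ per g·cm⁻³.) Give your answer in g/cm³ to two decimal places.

Δg_obs = 979130.29 − 979398.11 = -267.82 mGal over Δh = 2194.5 − 825.8 = 1368.7 m
Equal Bouguer anomalies ⇒ Δg_obs + (0.3086 − 0.04193ρ)·Δh = 0
0.3086 − 0.04193ρ = −Δg_obs/Δh = 0.19567
ρ = (0.3086 − 0.19567) / 0.04193 = 2.69 g/cm³

2.69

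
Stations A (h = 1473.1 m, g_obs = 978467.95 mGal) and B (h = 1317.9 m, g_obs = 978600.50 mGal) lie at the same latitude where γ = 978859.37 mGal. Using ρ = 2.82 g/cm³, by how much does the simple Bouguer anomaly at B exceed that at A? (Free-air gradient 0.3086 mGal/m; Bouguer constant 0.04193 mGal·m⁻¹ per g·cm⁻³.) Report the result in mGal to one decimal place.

103.0

Δg_SB(A) = 978467.95 − 978859.37 + 0.3086×1473.1 − 0.04193×2.82×1473.1 = -111.00 mGal
Δg_SB(B) = 978600.50 − 978859.37 + 0.3086×1317.9 − 0.04193×2.82×1317.9 = -8.00 mGal
Difference = -8.00 − (-111.00) = 103.00 mGal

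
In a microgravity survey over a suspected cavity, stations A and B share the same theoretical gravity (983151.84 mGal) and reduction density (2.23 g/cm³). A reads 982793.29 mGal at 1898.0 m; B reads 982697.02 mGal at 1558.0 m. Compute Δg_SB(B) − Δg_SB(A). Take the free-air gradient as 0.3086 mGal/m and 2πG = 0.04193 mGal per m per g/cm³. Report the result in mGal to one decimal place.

Δg_SB(A) = 982793.29 − 983151.84 + 0.3086×1898.0 − 0.04193×2.23×1898.0 = 49.70 mGal
Δg_SB(B) = 982697.02 − 983151.84 + 0.3086×1558.0 − 0.04193×2.23×1558.0 = -119.70 mGal
Difference = -119.70 − (49.70) = -169.40 mGal

-169.4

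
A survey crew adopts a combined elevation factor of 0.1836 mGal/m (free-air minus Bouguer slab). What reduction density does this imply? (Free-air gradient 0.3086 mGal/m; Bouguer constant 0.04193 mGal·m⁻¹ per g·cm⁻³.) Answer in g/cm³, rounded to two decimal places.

2.98

0.1836 = 0.3086 − 0.04193 × ρ
ρ = (0.3086 − 0.1836) / 0.04193 = 2.98 g/cm³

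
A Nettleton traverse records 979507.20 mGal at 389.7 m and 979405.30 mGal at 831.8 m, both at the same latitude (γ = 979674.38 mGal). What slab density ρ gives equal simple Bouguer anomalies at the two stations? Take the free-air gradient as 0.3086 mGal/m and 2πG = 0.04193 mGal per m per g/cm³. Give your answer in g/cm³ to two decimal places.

Δg_obs = 979405.30 − 979507.20 = -101.90 mGal over Δh = 831.8 − 389.7 = 442.1 m
Equal Bouguer anomalies ⇒ Δg_obs + (0.3086 − 0.04193ρ)·Δh = 0
0.3086 − 0.04193ρ = −Δg_obs/Δh = 0.23049
ρ = (0.3086 − 0.23049) / 0.04193 = 1.86 g/cm³

1.86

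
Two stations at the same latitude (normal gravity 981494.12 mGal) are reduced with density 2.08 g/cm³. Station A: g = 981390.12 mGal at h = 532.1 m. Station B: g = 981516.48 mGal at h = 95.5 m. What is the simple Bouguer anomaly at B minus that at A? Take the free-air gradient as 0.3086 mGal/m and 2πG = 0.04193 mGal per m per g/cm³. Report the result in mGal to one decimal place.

29.7

Δg_SB(A) = 981390.12 − 981494.12 + 0.3086×532.1 − 0.04193×2.08×532.1 = 13.80 mGal
Δg_SB(B) = 981516.48 − 981494.12 + 0.3086×95.5 − 0.04193×2.08×95.5 = 43.50 mGal
Difference = 43.50 − (13.80) = 29.70 mGal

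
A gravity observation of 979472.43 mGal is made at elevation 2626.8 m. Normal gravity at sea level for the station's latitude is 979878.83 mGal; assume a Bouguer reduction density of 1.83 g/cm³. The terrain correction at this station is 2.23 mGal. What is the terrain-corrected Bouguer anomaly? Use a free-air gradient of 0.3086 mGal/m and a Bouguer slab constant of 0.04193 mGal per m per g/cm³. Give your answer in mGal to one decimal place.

204.9

Free-air correction = 0.3086 × 2626.8 = 810.63 mGal
Free-air anomaly = 979472.43 − 979878.83 + (810.63) = 404.23 mGal
Bouguer slab correction = 0.04193 × 1.83 × 2626.8 = 201.56 mGal
Simple Bouguer anomaly = 404.23 − (201.56) = 202.67 mGal
Complete Bouguer anomaly = 202.67 + 2.23 = 204.90 mGal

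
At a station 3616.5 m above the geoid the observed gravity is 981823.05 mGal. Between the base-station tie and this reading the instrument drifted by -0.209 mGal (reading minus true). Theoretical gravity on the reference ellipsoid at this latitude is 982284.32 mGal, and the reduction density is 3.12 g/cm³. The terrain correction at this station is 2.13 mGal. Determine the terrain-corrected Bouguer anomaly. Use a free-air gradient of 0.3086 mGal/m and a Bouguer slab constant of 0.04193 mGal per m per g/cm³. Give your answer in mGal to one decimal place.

184.0

Drift-corrected reading = 981823.05 − (-0.209) = 981823.259 mGal
Free-air correction = 0.3086 × 3616.5 = 1116.05 mGal
Free-air anomaly = 981823.259 − 982284.32 + (1116.05) = 654.989 mGal
Bouguer slab correction = 0.04193 × 3.12 × 3616.5 = 473.12 mGal
Simple Bouguer anomaly = 654.989 − (473.12) = 181.869 mGal
Complete Bouguer anomaly = 181.869 + 2.13 = 183.999 mGal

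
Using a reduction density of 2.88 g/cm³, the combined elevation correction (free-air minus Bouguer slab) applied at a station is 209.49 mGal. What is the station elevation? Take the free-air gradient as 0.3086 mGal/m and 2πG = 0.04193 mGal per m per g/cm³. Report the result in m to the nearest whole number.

1115

Combined gradient = 0.3086 − 0.04193 × 2.88 = 0.1878416 mGal/m
h = 209.49 / 0.1878416 = 1115.25 m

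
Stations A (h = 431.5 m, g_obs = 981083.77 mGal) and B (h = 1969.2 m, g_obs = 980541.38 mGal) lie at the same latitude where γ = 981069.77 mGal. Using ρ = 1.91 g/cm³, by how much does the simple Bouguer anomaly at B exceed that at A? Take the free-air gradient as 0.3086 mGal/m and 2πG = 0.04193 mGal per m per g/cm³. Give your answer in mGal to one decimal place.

Δg_SB(A) = 981083.77 − 981069.77 + 0.3086×431.5 − 0.04193×1.91×431.5 = 112.60 mGal
Δg_SB(B) = 980541.38 − 981069.77 + 0.3086×1969.2 − 0.04193×1.91×1969.2 = -78.40 mGal
Difference = -78.40 − (112.60) = -191.00 mGal

-191.0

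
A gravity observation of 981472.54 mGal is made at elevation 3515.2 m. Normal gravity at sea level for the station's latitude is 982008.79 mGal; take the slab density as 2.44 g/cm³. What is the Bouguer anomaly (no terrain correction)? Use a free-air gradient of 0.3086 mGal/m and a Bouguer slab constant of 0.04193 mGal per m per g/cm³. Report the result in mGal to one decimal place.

188.9

Free-air correction = 0.3086 × 3515.2 = 1084.79 mGal
Free-air anomaly = 981472.54 − 982008.79 + (1084.79) = 548.54 mGal
Bouguer slab correction = 0.04193 × 2.44 × 3515.2 = 359.64 mGal
Simple Bouguer anomaly = 548.54 − (359.64) = 188.90 mGal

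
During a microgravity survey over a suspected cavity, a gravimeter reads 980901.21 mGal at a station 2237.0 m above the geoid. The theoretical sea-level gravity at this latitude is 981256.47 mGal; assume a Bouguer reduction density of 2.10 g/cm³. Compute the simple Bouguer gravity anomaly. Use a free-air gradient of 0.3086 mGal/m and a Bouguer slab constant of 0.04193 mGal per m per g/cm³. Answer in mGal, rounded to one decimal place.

Free-air correction = 0.3086 × 2237.0 = 690.34 mGal
Free-air anomaly = 980901.21 − 981256.47 + (690.34) = 335.08 mGal
Bouguer slab correction = 0.04193 × 2.10 × 2237.0 = 196.97 mGal
Simple Bouguer anomaly = 335.08 − (196.97) = 138.11 mGal

138.1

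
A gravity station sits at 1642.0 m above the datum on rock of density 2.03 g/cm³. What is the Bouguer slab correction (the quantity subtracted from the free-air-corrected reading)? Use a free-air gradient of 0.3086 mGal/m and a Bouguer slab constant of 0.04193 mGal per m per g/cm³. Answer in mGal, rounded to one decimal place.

Bouguer slab correction = 0.04193 × 2.03 × 1642.0 = 139.8 mGal

139.8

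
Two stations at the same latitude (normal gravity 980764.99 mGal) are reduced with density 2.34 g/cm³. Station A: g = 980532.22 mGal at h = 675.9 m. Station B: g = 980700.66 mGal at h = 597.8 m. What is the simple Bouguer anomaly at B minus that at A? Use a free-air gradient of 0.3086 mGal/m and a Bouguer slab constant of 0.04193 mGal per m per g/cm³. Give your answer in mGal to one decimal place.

152.0

Δg_SB(A) = 980532.22 − 980764.99 + 0.3086×675.9 − 0.04193×2.34×675.9 = -90.50 mGal
Δg_SB(B) = 980700.66 − 980764.99 + 0.3086×597.8 − 0.04193×2.34×597.8 = 61.50 mGal
Difference = 61.50 − (-90.50) = 152.00 mGal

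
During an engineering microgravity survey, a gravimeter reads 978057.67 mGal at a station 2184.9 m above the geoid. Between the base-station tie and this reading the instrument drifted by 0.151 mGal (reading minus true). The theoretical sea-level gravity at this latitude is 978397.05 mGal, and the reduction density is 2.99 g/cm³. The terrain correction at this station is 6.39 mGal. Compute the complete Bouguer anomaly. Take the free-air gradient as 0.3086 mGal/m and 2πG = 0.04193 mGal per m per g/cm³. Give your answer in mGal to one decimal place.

67.2

Drift-corrected reading = 978057.67 − (0.151) = 978057.519 mGal
Free-air correction = 0.3086 × 2184.9 = 674.26 mGal
Free-air anomaly = 978057.519 − 978397.05 + (674.26) = 334.729 mGal
Bouguer slab correction = 0.04193 × 2.99 × 2184.9 = 273.92 mGal
Simple Bouguer anomaly = 334.729 − (273.92) = 60.809 mGal
Complete Bouguer anomaly = 60.809 + 6.39 = 67.199 mGal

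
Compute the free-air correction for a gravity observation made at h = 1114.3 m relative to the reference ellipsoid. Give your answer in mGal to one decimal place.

343.9

Free-air correction = 0.3086 × 1114.3 = 343.9 mGal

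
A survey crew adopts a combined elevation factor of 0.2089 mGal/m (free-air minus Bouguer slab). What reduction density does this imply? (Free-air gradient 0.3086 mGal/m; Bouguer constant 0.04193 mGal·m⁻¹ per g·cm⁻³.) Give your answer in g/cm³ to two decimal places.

2.38

0.2089 = 0.3086 − 0.04193 × ρ
ρ = (0.3086 − 0.2089) / 0.04193 = 2.38 g/cm³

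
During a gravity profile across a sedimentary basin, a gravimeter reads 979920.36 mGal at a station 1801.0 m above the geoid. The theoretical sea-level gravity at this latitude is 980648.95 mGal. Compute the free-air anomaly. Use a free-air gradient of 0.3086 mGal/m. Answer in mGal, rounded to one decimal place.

-172.8

Free-air correction = 0.3086 × 1801.0 = 555.79 mGal
Free-air anomaly = 979920.36 − 980648.95 + (555.79) = -172.80 mGal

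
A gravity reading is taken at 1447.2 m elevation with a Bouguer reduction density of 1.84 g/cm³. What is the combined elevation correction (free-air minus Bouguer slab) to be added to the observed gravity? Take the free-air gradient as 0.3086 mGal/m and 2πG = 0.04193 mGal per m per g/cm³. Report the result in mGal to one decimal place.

Combined gradient = 0.3086 − 0.04193 × 1.84 = 0.2314488 mGal/m
Combined elevation correction = 0.2314488 × 1447.2 = 335.0 mGal

335.0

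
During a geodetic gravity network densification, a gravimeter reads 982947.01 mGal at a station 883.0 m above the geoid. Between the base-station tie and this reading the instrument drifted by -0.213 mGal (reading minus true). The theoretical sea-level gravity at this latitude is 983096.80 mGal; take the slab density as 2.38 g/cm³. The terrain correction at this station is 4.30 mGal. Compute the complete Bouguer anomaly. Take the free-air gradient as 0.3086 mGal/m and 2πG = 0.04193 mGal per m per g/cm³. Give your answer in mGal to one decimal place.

Drift-corrected reading = 982947.01 − (-0.213) = 982947.223 mGal
Free-air correction = 0.3086 × 883.0 = 272.49 mGal
Free-air anomaly = 982947.223 − 983096.80 + (272.49) = 122.913 mGal
Bouguer slab correction = 0.04193 × 2.38 × 883.0 = 88.12 mGal
Simple Bouguer anomaly = 122.913 − (88.12) = 34.793 mGal
Complete Bouguer anomaly = 34.793 + 4.30 = 39.093 mGal

39.1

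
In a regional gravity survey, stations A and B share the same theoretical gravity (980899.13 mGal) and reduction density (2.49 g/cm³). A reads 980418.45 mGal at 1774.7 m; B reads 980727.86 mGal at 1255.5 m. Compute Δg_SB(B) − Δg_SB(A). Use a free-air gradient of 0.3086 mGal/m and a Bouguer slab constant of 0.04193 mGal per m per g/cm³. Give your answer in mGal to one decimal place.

Δg_SB(A) = 980418.45 − 980899.13 + 0.3086×1774.7 − 0.04193×2.49×1774.7 = -118.30 mGal
Δg_SB(B) = 980727.86 − 980899.13 + 0.3086×1255.5 − 0.04193×2.49×1255.5 = 85.10 mGal
Difference = 85.10 − (-118.30) = 203.40 mGal

203.4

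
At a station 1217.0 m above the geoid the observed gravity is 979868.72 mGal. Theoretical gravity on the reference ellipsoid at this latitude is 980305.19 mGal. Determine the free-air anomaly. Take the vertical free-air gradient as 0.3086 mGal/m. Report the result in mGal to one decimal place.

Free-air correction = 0.3086 × 1217.0 = 375.57 mGal
Free-air anomaly = 979868.72 − 980305.19 + (375.57) = -60.90 mGal

-60.9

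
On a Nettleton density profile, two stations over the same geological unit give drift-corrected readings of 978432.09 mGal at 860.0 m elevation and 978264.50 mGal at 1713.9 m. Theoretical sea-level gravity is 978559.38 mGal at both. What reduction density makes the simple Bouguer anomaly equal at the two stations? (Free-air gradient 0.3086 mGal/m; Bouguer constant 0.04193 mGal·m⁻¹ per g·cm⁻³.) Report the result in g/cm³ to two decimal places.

2.68

Δg_obs = 978264.50 − 978432.09 = -167.59 mGal over Δh = 1713.9 − 860.0 = 853.9 m
Equal Bouguer anomalies ⇒ Δg_obs + (0.3086 − 0.04193ρ)·Δh = 0
0.3086 − 0.04193ρ = −Δg_obs/Δh = 0.19626
ρ = (0.3086 − 0.19626) / 0.04193 = 2.68 g/cm³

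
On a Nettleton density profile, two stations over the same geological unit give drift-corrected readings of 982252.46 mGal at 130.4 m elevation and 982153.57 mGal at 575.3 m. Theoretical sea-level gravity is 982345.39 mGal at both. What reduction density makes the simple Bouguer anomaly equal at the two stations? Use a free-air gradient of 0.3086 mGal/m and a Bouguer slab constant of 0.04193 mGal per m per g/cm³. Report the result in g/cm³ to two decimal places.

Δg_obs = 982153.57 − 982252.46 = -98.89 mGal over Δh = 575.3 − 130.4 = 444.9 m
Equal Bouguer anomalies ⇒ Δg_obs + (0.3086 − 0.04193ρ)·Δh = 0
0.3086 − 0.04193ρ = −Δg_obs/Δh = 0.22227
ρ = (0.3086 − 0.22227) / 0.04193 = 2.06 g/cm³

2.06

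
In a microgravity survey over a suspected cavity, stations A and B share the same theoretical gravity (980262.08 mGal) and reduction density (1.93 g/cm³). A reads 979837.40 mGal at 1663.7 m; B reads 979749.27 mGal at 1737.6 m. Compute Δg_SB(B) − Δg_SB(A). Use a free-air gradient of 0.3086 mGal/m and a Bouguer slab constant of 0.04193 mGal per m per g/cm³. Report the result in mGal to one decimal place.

-71.3

Δg_SB(A) = 979837.40 − 980262.08 + 0.3086×1663.7 − 0.04193×1.93×1663.7 = -45.90 mGal
Δg_SB(B) = 979749.27 − 980262.08 + 0.3086×1737.6 − 0.04193×1.93×1737.6 = -117.20 mGal
Difference = -117.20 − (-45.90) = -71.30 mGal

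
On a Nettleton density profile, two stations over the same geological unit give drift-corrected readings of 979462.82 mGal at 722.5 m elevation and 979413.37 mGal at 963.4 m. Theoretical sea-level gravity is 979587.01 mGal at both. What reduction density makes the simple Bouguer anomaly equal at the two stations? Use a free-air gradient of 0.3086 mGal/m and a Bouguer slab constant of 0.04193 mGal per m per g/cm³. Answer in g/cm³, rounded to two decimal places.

Δg_obs = 979413.37 − 979462.82 = -49.45 mGal over Δh = 963.4 − 722.5 = 240.9 m
Equal Bouguer anomalies ⇒ Δg_obs + (0.3086 − 0.04193ρ)·Δh = 0
0.3086 − 0.04193ρ = −Δg_obs/Δh = 0.20527
ρ = (0.3086 − 0.20527) / 0.04193 = 2.46 g/cm³

2.46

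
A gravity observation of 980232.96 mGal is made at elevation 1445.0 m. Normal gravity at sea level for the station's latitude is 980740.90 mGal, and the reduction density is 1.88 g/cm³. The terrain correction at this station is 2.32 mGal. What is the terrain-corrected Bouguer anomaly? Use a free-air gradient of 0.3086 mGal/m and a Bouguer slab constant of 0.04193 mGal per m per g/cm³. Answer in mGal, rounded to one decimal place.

Free-air correction = 0.3086 × 1445.0 = 445.93 mGal
Free-air anomaly = 980232.96 − 980740.90 + (445.93) = -62.01 mGal
Bouguer slab correction = 0.04193 × 1.88 × 1445.0 = 113.91 mGal
Simple Bouguer anomaly = -62.01 − (113.91) = -175.92 mGal
Complete Bouguer anomaly = -175.92 + 2.32 = -173.60 mGal

-173.6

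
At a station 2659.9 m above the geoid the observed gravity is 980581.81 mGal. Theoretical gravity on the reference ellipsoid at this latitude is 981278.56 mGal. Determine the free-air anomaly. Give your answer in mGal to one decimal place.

124.1

Free-air correction = 0.3086 × 2659.9 = 820.85 mGal
Free-air anomaly = 980581.81 − 981278.56 + (820.85) = 124.10 mGal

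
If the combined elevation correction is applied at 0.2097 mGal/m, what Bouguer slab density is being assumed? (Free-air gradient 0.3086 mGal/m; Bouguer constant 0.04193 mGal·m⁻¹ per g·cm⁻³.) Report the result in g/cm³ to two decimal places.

0.2097 = 0.3086 − 0.04193 × ρ
ρ = (0.3086 − 0.2097) / 0.04193 = 2.36 g/cm³

2.36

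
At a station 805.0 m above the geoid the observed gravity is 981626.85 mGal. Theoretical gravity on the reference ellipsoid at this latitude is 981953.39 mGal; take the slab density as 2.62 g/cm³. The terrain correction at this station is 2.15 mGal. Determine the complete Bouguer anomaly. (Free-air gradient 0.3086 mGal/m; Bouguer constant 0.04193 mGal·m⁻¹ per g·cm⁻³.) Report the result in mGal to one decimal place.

Free-air correction = 0.3086 × 805.0 = 248.42 mGal
Free-air anomaly = 981626.85 − 981953.39 + (248.42) = -78.12 mGal
Bouguer slab correction = 0.04193 × 2.62 × 805.0 = 88.43 mGal
Simple Bouguer anomaly = -78.12 − (88.43) = -166.55 mGal
Complete Bouguer anomaly = -166.55 + 2.15 = -164.40 mGal

-164.4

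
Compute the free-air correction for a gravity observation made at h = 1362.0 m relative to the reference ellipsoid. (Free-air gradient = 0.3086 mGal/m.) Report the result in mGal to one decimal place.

420.3

Free-air correction = 0.3086 × 1362.0 = 420.3 mGal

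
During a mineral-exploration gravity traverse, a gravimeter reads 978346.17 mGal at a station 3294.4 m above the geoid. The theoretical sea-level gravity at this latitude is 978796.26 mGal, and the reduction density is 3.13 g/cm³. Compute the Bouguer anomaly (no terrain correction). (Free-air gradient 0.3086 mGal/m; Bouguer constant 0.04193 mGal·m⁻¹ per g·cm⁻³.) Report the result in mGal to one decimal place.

Free-air correction = 0.3086 × 3294.4 = 1016.65 mGal
Free-air anomaly = 978346.17 − 978796.26 + (1016.65) = 566.56 mGal
Bouguer slab correction = 0.04193 × 3.13 × 3294.4 = 432.36 mGal
Simple Bouguer anomaly = 566.56 − (432.36) = 134.20 mGal

134.2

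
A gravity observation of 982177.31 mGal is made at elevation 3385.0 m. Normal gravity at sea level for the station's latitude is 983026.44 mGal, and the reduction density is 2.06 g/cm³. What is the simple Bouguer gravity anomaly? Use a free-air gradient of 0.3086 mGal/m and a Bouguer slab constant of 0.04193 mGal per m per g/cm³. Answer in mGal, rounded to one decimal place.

Free-air correction = 0.3086 × 3385.0 = 1044.61 mGal
Free-air anomaly = 982177.31 − 983026.44 + (1044.61) = 195.48 mGal
Bouguer slab correction = 0.04193 × 2.06 × 3385.0 = 292.38 mGal
Simple Bouguer anomaly = 195.48 − (292.38) = -96.90 mGal

-96.9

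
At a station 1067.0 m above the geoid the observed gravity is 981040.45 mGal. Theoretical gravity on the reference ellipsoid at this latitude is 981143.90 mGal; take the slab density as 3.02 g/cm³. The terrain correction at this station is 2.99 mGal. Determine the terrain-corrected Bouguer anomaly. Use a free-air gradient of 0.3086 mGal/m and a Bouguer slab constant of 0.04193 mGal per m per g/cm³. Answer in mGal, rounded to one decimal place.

Free-air correction = 0.3086 × 1067.0 = 329.28 mGal
Free-air anomaly = 981040.45 − 981143.90 + (329.28) = 225.83 mGal
Bouguer slab correction = 0.04193 × 3.02 × 1067.0 = 135.11 mGal
Simple Bouguer anomaly = 225.83 − (135.11) = 90.72 mGal
Complete Bouguer anomaly = 90.72 + 2.99 = 93.71 mGal

93.7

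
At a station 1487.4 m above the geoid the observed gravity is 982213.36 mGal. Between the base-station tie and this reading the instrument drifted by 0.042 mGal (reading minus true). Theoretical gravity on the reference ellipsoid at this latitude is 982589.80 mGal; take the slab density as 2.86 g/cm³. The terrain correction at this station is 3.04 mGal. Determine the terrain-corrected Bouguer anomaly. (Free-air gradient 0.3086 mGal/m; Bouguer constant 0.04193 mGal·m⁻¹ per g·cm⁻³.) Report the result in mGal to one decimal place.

-92.8

Drift-corrected reading = 982213.36 − (0.042) = 982213.318 mGal
Free-air correction = 0.3086 × 1487.4 = 459.01 mGal
Free-air anomaly = 982213.318 − 982589.80 + (459.01) = 82.528 mGal
Bouguer slab correction = 0.04193 × 2.86 × 1487.4 = 178.37 mGal
Simple Bouguer anomaly = 82.528 − (178.37) = -95.842 mGal
Complete Bouguer anomaly = -95.842 + 3.04 = -92.802 mGal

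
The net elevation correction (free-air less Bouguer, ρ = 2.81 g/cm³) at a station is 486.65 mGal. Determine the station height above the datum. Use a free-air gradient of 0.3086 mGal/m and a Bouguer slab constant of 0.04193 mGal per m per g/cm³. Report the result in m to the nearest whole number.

2551

Combined gradient = 0.3086 − 0.04193 × 2.81 = 0.1907767 mGal/m
h = 486.65 / 0.1907767 = 2550.89 m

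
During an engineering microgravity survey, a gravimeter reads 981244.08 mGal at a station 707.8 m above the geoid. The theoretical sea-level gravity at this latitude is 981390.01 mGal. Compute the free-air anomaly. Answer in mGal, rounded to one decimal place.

72.5

Free-air correction = 0.3086 × 707.8 = 218.43 mGal
Free-air anomaly = 981244.08 − 981390.01 + (218.43) = 72.50 mGal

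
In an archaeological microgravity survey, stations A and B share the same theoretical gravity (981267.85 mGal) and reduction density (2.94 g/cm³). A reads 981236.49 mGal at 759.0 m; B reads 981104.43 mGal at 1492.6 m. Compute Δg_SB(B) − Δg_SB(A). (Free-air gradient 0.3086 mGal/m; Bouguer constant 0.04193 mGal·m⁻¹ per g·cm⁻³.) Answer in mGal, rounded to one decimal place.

3.9

Δg_SB(A) = 981236.49 − 981267.85 + 0.3086×759.0 − 0.04193×2.94×759.0 = 109.30 mGal
Δg_SB(B) = 981104.43 − 981267.85 + 0.3086×1492.6 − 0.04193×2.94×1492.6 = 113.20 mGal
Difference = 113.20 − (109.30) = 3.90 mGal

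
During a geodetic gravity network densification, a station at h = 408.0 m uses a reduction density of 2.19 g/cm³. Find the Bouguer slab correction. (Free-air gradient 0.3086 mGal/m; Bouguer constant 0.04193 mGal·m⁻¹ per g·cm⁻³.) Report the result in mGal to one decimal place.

37.5

Bouguer slab correction = 0.04193 × 2.19 × 408.0 = 37.5 mGal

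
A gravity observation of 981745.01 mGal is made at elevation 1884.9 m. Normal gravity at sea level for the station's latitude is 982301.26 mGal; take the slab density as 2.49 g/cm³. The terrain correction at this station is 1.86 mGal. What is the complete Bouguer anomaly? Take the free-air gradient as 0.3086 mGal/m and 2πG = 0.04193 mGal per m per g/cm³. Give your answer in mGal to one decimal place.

-169.5

Free-air correction = 0.3086 × 1884.9 = 581.68 mGal
Free-air anomaly = 981745.01 − 982301.26 + (581.68) = 25.43 mGal
Bouguer slab correction = 0.04193 × 2.49 × 1884.9 = 196.79 mGal
Simple Bouguer anomaly = 25.43 − (196.79) = -171.36 mGal
Complete Bouguer anomaly = -171.36 + 1.86 = -169.50 mGal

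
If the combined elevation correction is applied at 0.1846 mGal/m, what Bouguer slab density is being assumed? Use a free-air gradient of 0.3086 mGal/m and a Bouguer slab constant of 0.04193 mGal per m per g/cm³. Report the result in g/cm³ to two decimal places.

2.96

0.1846 = 0.3086 − 0.04193 × ρ
ρ = (0.3086 − 0.1846) / 0.04193 = 2.96 g/cm³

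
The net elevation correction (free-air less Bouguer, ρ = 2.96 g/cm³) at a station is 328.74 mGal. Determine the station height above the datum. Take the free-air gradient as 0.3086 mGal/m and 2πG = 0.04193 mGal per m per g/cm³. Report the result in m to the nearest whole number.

Combined gradient = 0.3086 − 0.04193 × 2.96 = 0.1844872 mGal/m
h = 328.74 / 0.1844872 = 1781.91 m

1782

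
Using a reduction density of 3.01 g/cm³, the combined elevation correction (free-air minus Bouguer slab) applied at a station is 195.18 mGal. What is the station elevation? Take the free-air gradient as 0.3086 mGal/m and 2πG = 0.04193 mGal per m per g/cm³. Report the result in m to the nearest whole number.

1070

Combined gradient = 0.3086 − 0.04193 × 3.01 = 0.1823907 mGal/m
h = 195.18 / 0.1823907 = 1070.12 m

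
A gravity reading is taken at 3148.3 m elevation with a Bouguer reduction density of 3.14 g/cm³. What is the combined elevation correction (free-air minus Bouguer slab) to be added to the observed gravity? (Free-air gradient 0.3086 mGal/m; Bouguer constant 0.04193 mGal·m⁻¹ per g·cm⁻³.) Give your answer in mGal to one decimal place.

Combined gradient = 0.3086 − 0.04193 × 3.14 = 0.1769398 mGal/m
Combined elevation correction = 0.1769398 × 3148.3 = 557.1 mGal

557.1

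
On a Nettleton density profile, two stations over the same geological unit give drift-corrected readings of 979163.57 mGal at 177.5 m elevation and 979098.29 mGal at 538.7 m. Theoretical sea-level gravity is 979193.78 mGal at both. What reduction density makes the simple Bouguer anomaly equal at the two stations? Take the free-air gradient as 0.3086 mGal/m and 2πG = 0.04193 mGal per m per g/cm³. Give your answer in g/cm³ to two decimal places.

Δg_obs = 979098.29 − 979163.57 = -65.28 mGal over Δh = 538.7 − 177.5 = 361.2 m
Equal Bouguer anomalies ⇒ Δg_obs + (0.3086 − 0.04193ρ)·Δh = 0
0.3086 − 0.04193ρ = −Δg_obs/Δh = 0.18073
ρ = (0.3086 − 0.18073) / 0.04193 = 3.05 g/cm³

3.05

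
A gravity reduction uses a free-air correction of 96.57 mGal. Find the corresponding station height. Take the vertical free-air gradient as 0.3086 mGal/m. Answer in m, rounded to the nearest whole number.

h = 96.57 / 0.3086 = 312.93 m

313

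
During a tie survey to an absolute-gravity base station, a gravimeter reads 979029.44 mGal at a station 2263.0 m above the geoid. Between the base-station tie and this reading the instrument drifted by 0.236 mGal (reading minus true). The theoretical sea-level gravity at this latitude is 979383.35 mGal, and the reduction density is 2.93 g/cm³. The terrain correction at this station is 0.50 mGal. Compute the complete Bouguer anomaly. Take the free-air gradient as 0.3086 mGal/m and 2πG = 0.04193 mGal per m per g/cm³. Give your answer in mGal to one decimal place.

66.7

Drift-corrected reading = 979029.44 − (0.236) = 979029.204 mGal
Free-air correction = 0.3086 × 2263.0 = 698.36 mGal
Free-air anomaly = 979029.204 − 979383.35 + (698.36) = 344.214 mGal
Bouguer slab correction = 0.04193 × 2.93 × 2263.0 = 278.02 mGal
Simple Bouguer anomaly = 344.214 − (278.02) = 66.194 mGal
Complete Bouguer anomaly = 66.194 + 0.50 = 66.694 mGal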